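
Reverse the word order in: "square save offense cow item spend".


Original: "square save offense cow item spend"
Words (1..n): square | save | offense | cow | item | spend
Reversed (n..1): spend | item | cow | offense | save | square
Result = "spend item cow offense save square"


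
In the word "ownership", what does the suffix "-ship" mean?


Suffix: -ship
Example: ownership (owner + -ship)
Meaning = state / position


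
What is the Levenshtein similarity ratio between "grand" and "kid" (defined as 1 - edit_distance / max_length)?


Word 1: "grand" (length 5)
Word 2: "kid" (length 3)
One optimal edit sequence:
  1. delete 'g'  (+1)
  2. delete 'r'  (+1)
  3. substitute 'a' -> 'k'  (+1)
  4. substitute 'n' -> 'i'  (+1)
  5. keep 'd'
Edit distance = 4
Max length = max(5, 3) = 5
Similarity = 1 - 4/5
= 0.2000


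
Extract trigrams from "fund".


Word: "fund" (length 4)
Number of trigrams = 4 - 3 + 1 = 2
  Position 0: "fun"
  Position 1: "und"
Trigrams = "fun", "und"


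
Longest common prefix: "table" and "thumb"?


Word 1: "table"
Word 2: "thumb"
Comparing from start:
  Pos 0: 't' == 't'
  Pos 1: 'a' != 'h' (stop)
LCP = "t" (length 1)


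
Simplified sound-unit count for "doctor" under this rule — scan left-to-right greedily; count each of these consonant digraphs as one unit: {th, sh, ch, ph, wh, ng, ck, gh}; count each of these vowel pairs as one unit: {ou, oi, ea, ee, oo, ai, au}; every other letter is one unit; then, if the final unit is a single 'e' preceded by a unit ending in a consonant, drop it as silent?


Word: "doctor" (6 letters)
Left-to-right scan:
  1. 'd' (letter)
  2. 'o' (letter)
  3. 'c' (letter)
  4. 't' (letter)
  5. 'o' (letter)
  6. 'r' (letter)
Units from scan: 6
Sound units = 6 units


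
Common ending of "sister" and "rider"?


Word 1: "sister"
Word 2: "rider"
Comparing from end:
  Pos -1: 'r' == 'r'
  Pos -2: 'e' == 'e'
  Pos -3: 't' != 'd' (stop)
LCS = "er" (length 2)


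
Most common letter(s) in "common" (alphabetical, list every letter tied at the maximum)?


Word: "common"
Letter counts:
  'c': 1
  'm': 2
  'n': 1
  'o': 2
Maximum count = 2
Most frequent = 'm', 'o' (2 times each)


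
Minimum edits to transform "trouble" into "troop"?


Word 1: "trouble" (length 7)
Word 2: "troop" (length 5)
One optimal edit sequence (insert/delete/substitute each cost 1):
  1. keep 't'
  2. keep 'r'
  3. keep 'o'
  4. delete 'u'  (+1)
  5. delete 'b'  (+1)
  6. substitute 'l' -> 'o'  (+1)
  7. substitute 'e' -> 'p'  (+1)
Total edit operations: 4
Edit distance = 4


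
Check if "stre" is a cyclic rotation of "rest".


Word: "rest", Candidate: "stre"
Method: check if candidate is substring of word+word
"restrest" contains "stre"? Yes
Is rotation = Yes


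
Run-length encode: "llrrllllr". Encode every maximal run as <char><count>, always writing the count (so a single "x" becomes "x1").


String: "llrrllllr"
Scanning for consecutive runs:
  'l' x 2
  'r' x 2
  'l' x 4
  'r' x 1
RLE = "l2r2l4r1"


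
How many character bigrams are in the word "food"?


Word: "food" (length 4)
Number of 2-grams = length - 2 + 1 = 4 - 2 + 1
= 3


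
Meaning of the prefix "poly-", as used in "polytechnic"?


Prefix: poly-
Example: polytechnic (poly- + technic)
Meaning = many


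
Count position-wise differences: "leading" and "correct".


Comparing character by character (same length = 7):
  Pos 0: 'l' vs 'c' !=
  Pos 1: 'e' vs 'o' !=
  Pos 2: 'a' vs 'r' !=
  Pos 3: 'd' vs 'r' !=
  Pos 4: 'i' vs 'e' !=
  Pos 5: 'n' vs 'c' !=
  Pos 6: 'g' vs 't' !=
Hamming distance = 7


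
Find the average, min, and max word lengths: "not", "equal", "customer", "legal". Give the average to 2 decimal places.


Lengths: "not"=3, "equal"=5, "customer"=8, "legal"=5
Sum = 21, Count = 4
Average = 21/4 = 5.25
= avg=5.25, min=3, max=8


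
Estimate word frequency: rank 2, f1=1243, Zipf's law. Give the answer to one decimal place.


Zipf's law: f(r) = f(1) / r
f(1) = 1243
f(2) = 1243 / 2
= 621.5 occurrences


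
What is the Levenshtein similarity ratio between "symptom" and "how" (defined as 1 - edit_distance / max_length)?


Word 1: "symptom" (length 7)
Word 2: "how" (length 3)
One optimal edit sequence:
  1. delete 's'  (+1)
  2. delete 'y'  (+1)
  3. delete 'm'  (+1)
  4. delete 'p'  (+1)
  5. substitute 't' -> 'h'  (+1)
  6. keep 'o'
  7. substitute 'm' -> 'w'  (+1)
Edit distance = 6
Max length = max(7, 3) = 7
Similarity = 1 - 6/7
= 0.1429


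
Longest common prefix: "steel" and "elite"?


Word 1: "steel"
Word 2: "elite"
Comparing from start:
  Pos 0: 's' != 'e' (stop)
LCP = "" (length 0)


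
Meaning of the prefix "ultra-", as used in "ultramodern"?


Prefix: ultra-
Example: ultramodern (ultra- + modern)
Meaning = beyond


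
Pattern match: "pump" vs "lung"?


Pattern of "pump": [0, 1, 2, 0]
Pattern of "lung": [0, 1, 2, 3]
Patterns do not match
Same pattern = No


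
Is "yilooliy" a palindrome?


Word: "yilooliy"
Reversed: "yilooliy"
Forward == Backward? yilooliy == yilooliy
Palindrome = Yes


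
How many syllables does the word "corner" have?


Word: "corner"
Syllable breakdown: cor / ner
Counting: 2 parts
= 2 syllables


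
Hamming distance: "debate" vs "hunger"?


Comparing character by character (same length = 6):
  Pos 0: 'd' vs 'h' !=
  Pos 1: 'e' vs 'u' !=
  Pos 2: 'b' vs 'n' !=
  Pos 3: 'a' vs 'g' !=
  Pos 4: 't' vs 'e' !=
  Pos 5: 'e' vs 'r' !=
Hamming distance = 6


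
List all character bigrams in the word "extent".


Word: "extent" (length 6)
Number of bigrams = 6 - 2 + 1 = 5
  Position 0: "ex"
  Position 1: "xt"
  Position 2: "te"
  Position 3: "en"
  Position 4: "nt"
Bigrams = "ex", "xt", "te", "en", "nt"


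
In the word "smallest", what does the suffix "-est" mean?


Suffix: -est
As in: smallest -> small + -est
Meaning = most


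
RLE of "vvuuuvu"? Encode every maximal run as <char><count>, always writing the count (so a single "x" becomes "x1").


String: "vvuuuvu"
Scanning for consecutive runs:
  'v' x 2
  'u' x 3
  'v' x 1
  'u' x 1
RLE = "v2u3v1u1"


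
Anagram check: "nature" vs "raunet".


Word 1: "nature" → sorted: aenrtu
Word 2: "raunet" → sorted: aenrtu
Same letters? aenrtu == aenrtu
Anagram = Yes


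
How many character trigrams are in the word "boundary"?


Word: "boundary" (length 8)
Number of 3-grams = length - 3 + 1 = 8 - 3 + 1
= 6


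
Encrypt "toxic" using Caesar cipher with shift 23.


Word: "toxic"
Shift: 23
Each letter → (letter + shift) mod 26:
  't' (19) + 23 = 16 → 'q'
  'o' (14) + 23 = 11 → 'l'
  'x' (23) + 23 = 20 → 'u'
  'i' (8) + 23 = 5 → 'f'
  'c' (2) + 23 = 25 → 'z'
Result = "qlufz"


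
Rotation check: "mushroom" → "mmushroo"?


Word: "mushroom", Candidate: "mmushroo"
Method: check if candidate is substring of word+word
"mushroommushroom" contains "mmushroo"? Yes
Is rotation = Yes


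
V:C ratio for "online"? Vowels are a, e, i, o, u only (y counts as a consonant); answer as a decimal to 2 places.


Word: "online"
Vowels (a,e,i,o,u): 3
Consonants: 3
Ratio = 3/3
= 1.00


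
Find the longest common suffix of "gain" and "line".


Word 1: "gain"
Word 2: "line"
Comparing from end:
  Pos -1: 'n' != 'e' (stop)
LCS = "" (length 0)


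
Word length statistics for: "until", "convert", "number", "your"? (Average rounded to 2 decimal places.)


Lengths: "until"=5, "convert"=7, "number"=6, "your"=4
Sum = 22, Count = 4
Average = 22/4 = 5.50
= avg=5.50, min=4, max=7


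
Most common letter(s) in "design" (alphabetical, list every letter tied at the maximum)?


Word: "design"
Letter counts:
  'd': 1
  'e': 1
  'g': 1
  'i': 1
  'n': 1
  's': 1
Maximum count = 1
Most frequent = 'd', 'e', 'g', 'i', 'n', 's' (1 time each)


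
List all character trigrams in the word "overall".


Word: "overall" (length 7)
Number of trigrams = 7 - 3 + 1 = 5
  Position 0: "ove"
  Position 1: "ver"
  Position 2: "era"
  Position 3: "ral"
  Position 4: "all"
Trigrams = "ove", "ver", "era", "ral", "all"


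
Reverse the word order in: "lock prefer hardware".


Original: "lock prefer hardware"
Words (1..n): lock | prefer | hardware
Reversed (n..1): hardware | prefer | lock
Result = "hardware prefer lock"


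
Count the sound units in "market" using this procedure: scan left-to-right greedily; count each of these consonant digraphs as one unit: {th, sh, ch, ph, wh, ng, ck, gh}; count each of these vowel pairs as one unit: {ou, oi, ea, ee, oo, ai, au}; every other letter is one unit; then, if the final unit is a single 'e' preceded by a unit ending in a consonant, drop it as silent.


Word: "market" (6 letters)
Left-to-right scan:
  [1] 'm' (letter)
  [2] 'a' (letter)
  [3] 'r' (letter)
  [4] 'k' (letter)
  [5] 'e' (letter)
  [6] 't' (letter)
Units from scan: 6
Sound units = 6 units


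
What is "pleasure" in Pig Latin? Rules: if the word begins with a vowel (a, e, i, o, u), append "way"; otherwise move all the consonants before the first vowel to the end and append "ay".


Word: "pleasure"
Starts with consonant(s) → move to end, add 'ay'
Consonant cluster: "pl"
Pig Latin = "easureplay"


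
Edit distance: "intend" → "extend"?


Word 1: "intend" (length 6)
Word 2: "extend" (length 6)
One optimal edit sequence (insert/delete/substitute each cost 1):
  1. substitute 'i' -> 'e'  (+1)
  2. substitute 'n' -> 'x'  (+1)
  3. keep 't'
  4. keep 'e'
  5. keep 'n'
  6. keep 'd'
Total edit operations: 2
Edit distance = 2


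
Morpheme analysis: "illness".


Word: "illness"
Morphemes: ill + -ness
Each morpheme carries meaning
= 2 morphemes


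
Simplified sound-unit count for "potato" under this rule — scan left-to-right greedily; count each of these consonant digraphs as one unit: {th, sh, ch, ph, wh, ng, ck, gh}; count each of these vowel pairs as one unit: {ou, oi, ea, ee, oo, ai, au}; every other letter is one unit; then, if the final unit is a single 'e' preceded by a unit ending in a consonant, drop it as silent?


Word: "potato" (6 letters)
Left-to-right scan:
  [1] 'p' (letter)
  [2] 'o' (letter)
  [3] 't' (letter)
  [4] 'a' (letter)
  [5] 't' (letter)
  [6] 'o' (letter)
Units from scan: 6
Sound units = 6 units


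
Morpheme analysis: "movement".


Word: "movement"
Morphemes: move / -ment
Each morpheme carries meaning
= 2 morphemes


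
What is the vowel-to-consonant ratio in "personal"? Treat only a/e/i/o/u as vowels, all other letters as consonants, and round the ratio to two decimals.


Word: "personal"
Vowels (a,e,i,o,u): 3
Consonants: 5
Ratio = 3/5
= 0.60


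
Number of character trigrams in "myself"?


Word: "myself" (length 6)
Number of 3-grams = length - 3 + 1 = 6 - 3 + 1
= 4


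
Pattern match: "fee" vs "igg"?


Pattern of "fee": [0, 1, 1]
Pattern of "igg": [0, 1, 1]
Patterns match
Same pattern = Yes


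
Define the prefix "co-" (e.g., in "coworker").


Prefix: co-
Example: coworker = co- + worker
Meaning = together


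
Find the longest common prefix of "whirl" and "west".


Word 1: "whirl"
Word 2: "west"
Comparing from start:
  Pos 0: 'w' == 'w'
  Pos 1: 'h' != 'e' (stop)
LCP = "w" (length 1)


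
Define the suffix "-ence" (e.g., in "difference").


Suffix: -ence
Example: difference (differ + -ence)
Meaning = state of


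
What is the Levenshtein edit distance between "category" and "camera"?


Word 1: "category" (length 8)
Word 2: "camera" (length 6)
One optimal edit sequence (insert/delete/substitute each cost 1):
  1. keep 'c'
  2. keep 'a'
  3. substitute 't' -> 'm'  (+1)
  4. keep 'e'
  5. delete 'g'  (+1)
  6. delete 'o'  (+1)
  7. keep 'r'
  8. substitute 'y' -> 'a'  (+1)
Total edit operations: 4
Edit distance = 4


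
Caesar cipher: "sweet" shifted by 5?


Word: "sweet"
Shift: 5
Each letter → (letter + shift) mod 26:
  's' (18) + 5 = 23 → 'x'
  'w' (22) + 5 = 1 → 'b'
  'e' (4) + 5 = 9 → 'j'
  'e' (4) + 5 = 9 → 'j'
  't' (19) + 5 = 24 → 'y'
Result = "xbjjy"


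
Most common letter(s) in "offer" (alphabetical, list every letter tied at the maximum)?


Word: "offer"
Letter counts:
  'e': 1
  'f': 2
  'o': 1
  'r': 1
Maximum count = 2
Most frequent = 'f' (2 times each)


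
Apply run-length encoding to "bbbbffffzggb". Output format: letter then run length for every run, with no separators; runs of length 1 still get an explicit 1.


String: "bbbbffffzggb"
Scanning for consecutive runs:
  'b' x 4
  'f' x 4
  'z' x 1
  'g' x 2
  'b' x 1
RLE = "b4f4z1g2b1"


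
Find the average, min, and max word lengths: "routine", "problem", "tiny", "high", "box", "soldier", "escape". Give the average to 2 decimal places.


Lengths: "routine"=7, "problem"=7, "tiny"=4, "high"=4, "box"=3, "soldier"=7, "escape"=6
Sum = 38, Count = 7
Average = 38/7 = 5.43
= avg=5.43, min=3, max=7


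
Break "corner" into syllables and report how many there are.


Word: "corner"
Syllable breakdown: cor | ner
Counting: 2 parts
= 2 syllables


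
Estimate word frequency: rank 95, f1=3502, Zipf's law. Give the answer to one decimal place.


Zipf's law: f(r) = f(1) / r
f(1) = 3502
f(95) = 3502 / 95
= 36.9 occurrences


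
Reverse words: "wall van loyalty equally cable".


Original: "wall van loyalty equally cable"
Words (1..n): wall | van | loyalty | equally | cable
Reversed (n..1): cable | equally | loyalty | van | wall
Result = "cable equally loyalty van wall"


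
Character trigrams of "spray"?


Word: "spray" (length 5)
Number of trigrams = 5 - 3 + 1 = 3
  Position 0: "spr"
  Position 1: "pra"
  Position 2: "ray"
Trigrams = "spr", "pra", "ray"


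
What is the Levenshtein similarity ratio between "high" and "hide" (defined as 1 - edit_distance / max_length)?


Word 1: "high" (length 4)
Word 2: "hide" (length 4)
One optimal edit sequence:
  1. keep 'h'
  2. keep 'i'
  3. substitute 'g' -> 'd'  (+1)
  4. substitute 'h' -> 'e'  (+1)
Edit distance = 2
Max length = max(4, 4) = 4
Similarity = 1 - 2/4
= 0.5000


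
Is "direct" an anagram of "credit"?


Word 1: "credit" → sorted: cdeirt
Word 2: "direct" → sorted: cdeirt
Same letters? cdeirt == cdeirt
Anagram = Yes


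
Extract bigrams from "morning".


Word: "morning" (length 7)
Number of bigrams = 7 - 2 + 1 = 6
  Position 0: "mo"
  Position 1: "or"
  Position 2: "rn"
  Position 3: "ni"
  Position 4: "in"
  Position 5: "ng"
Bigrams = "mo", "or", "rn", "ni", "in", "ng"


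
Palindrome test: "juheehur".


Word: "juheehur"
Reversed: "ruheehuj"
Forward == Backward? juheehur != ruheehuj
Palindrome = No


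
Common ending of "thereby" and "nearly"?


Word 1: "thereby"
Word 2: "nearly"
Comparing from end:
  Pos -1: 'y' == 'y'
  Pos -2: 'b' != 'l' (stop)
LCS = "y" (length 1)


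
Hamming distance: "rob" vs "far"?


Comparing character by character (same length = 3):
  Pos 0: 'r' vs 'f' !=
  Pos 1: 'o' vs 'a' !=
  Pos 2: 'b' vs 'r' !=
Hamming distance = 3


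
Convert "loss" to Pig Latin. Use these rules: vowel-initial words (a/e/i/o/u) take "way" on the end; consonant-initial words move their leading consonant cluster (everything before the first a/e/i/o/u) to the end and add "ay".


Word: "loss"
Starts with consonant(s) → move to end, add 'ay'
Consonant cluster: "l"
Pig Latin = "osslay"


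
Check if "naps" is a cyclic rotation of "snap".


Word: "snap", Candidate: "naps"
Method: check if candidate is substring of word+word
"snapsnap" contains "naps"? Yes
Is rotation = Yes


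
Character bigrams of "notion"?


Word: "notion" (length 6)
Number of bigrams = 6 - 2 + 1 = 5
  Position 0: "no"
  Position 1: "ot"
  Position 2: "ti"
  Position 3: "io"
  Position 4: "on"
Bigrams = "no", "ot", "ti", "io", "on"


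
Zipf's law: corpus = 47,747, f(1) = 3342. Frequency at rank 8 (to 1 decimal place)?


Zipf's law: f(r) = f(1) / r
f(1) = 3342
f(8) = 3342 / 8
= 417.8 occurrences


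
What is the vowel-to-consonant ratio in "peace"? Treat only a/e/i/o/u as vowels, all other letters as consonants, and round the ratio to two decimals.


Word: "peace"
Vowels (a,e,i,o,u): 3
Consonants: 2
Ratio = 3/2
= 1.50


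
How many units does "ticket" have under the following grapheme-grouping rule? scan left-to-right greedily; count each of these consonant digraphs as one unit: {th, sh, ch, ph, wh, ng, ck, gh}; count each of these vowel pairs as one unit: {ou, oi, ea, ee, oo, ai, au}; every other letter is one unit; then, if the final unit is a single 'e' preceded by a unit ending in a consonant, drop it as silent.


Word: "ticket" (6 letters)
Left-to-right scan:
  1. 't' (letter)
  2. 'i' (letter)
  3. 'ck' (digraph)
  4. 'e' (letter)
  5. 't' (letter)
Units from scan: 5
Sound units = 5 units


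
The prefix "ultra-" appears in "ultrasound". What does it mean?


Prefix: ultra-
Example: ultrasound = ultra- + sound
Meaning = beyond


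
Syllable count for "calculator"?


Word: "calculator"
Syllable breakdown: cal-cu-la-tor
Counting: 4 parts
= 4 syllables


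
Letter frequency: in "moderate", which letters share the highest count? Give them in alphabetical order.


Word: "moderate"
Letter counts:
  'a': 1
  'd': 1
  'e': 2
  'm': 1
  'o': 1
  'r': 1
  't': 1
Maximum count = 2
Most frequent = 'e' (2 times each)


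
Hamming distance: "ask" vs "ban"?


Comparing character by character (same length = 3):
  Pos 0: 'a' vs 'b' !=
  Pos 1: 's' vs 'a' !=
  Pos 2: 'k' vs 'n' !=
Hamming distance = 3


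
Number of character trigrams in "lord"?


Word: "lord" (length 4)
Number of 3-grams = length - 3 + 1 = 4 - 3 + 1
= 2


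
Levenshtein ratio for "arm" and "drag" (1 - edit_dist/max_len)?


Word 1: "arm" (length 3)
Word 2: "drag" (length 4)
One optimal edit sequence:
  1. substitute 'a' -> 'd'  (+1)
  2. keep 'r'
  3. insert 'a'  (+1)
  4. substitute 'm' -> 'g'  (+1)
Edit distance = 3
Max length = max(3, 4) = 4
Similarity = 1 - 3/4
= 0.2500


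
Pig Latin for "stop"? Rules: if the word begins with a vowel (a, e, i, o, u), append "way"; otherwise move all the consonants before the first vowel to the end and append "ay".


Word: "stop"
Starts with consonant(s) → move to end, add 'ay'
Consonant cluster: "st"
Pig Latin = "opstay"


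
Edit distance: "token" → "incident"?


Word 1: "token" (length 5)
Word 2: "incident" (length 8)
One optimal edit sequence (insert/delete/substitute each cost 1):
  1. insert 'i'  (+1)
  2. insert 'n'  (+1)
  3. substitute 't' -> 'c'  (+1)
  4. substitute 'o' -> 'i'  (+1)
  5. substitute 'k' -> 'd'  (+1)
  6. keep 'e'
  7. keep 'n'
  8. insert 't'  (+1)
Total edit operations: 6
Edit distance = 6


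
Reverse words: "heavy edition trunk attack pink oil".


Original: "heavy edition trunk attack pink oil"
Words (1..n): heavy | edition | trunk | attack | pink | oil
Reversed (n..1): oil | pink | attack | trunk | edition | heavy
Result = "oil pink attack trunk edition heavy"


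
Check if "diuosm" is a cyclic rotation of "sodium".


Word: "sodium", Candidate: "diuosm"
Method: check if candidate is substring of word+word
"sodiumsodium" contains "diuosm"? No
Is rotation = No


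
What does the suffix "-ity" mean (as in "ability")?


Suffix: -ity
As in: ability -> able + -ity, with a spelling change
Meaning = quality of


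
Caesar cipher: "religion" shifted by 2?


Word: "religion"
Shift: 2
Each letter → (letter + shift) mod 26:
  'r' (17) + 2 = 19 → 't'
  'e' (4) + 2 = 6 → 'g'
  'l' (11) + 2 = 13 → 'n'
  'i' (8) + 2 = 10 → 'k'
  'g' (6) + 2 = 8 → 'i'
  'i' (8) + 2 = 10 → 'k'
  'o' (14) + 2 = 16 → 'q'
  'n' (13) + 2 = 15 → 'p'
Result = "tgnkikqp"


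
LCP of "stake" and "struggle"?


Word 1: "stake"
Word 2: "struggle"
Comparing from start:
  Pos 0: 's' == 's'
  Pos 1: 't' == 't'
  Pos 2: 'a' != 'r' (stop)
LCP = "st" (length 2)


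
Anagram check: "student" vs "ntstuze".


Word 1: "student" → sorted: densttu
Word 2: "ntstuze" → sorted: ensttuz
Same letters? densttu != ensttuz
Anagram = No


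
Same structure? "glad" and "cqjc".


Pattern of "glad": [0, 1, 2, 3]
Pattern of "cqjc": [0, 1, 2, 0]
Patterns do not match
Same pattern = No


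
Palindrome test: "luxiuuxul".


Word: "luxiuuxul"
Reversed: "luxuuixul"
Forward == Backward? luxiuuxul != luxuuixul
Palindrome = No


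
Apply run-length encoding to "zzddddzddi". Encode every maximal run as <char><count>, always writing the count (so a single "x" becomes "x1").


String: "zzddddzddi"
Scanning for consecutive runs:
  'z' x 2
  'd' x 4
  'z' x 1
  'd' x 2
  'i' x 1
RLE = "z2d4z1d2i1"


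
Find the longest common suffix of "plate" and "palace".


Word 1: "plate"
Word 2: "palace"
Comparing from end:
  Pos -1: 'e' == 'e'
  Pos -2: 't' != 'c' (stop)
LCS = "e" (length 1)


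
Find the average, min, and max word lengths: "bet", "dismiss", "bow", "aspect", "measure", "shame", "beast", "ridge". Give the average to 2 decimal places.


Lengths: "bet"=3, "dismiss"=7, "bow"=3, "aspect"=6, "measure"=7, "shame"=5, "beast"=5, "ridge"=5
Sum = 41, Count = 8
Average = 41/8 = 5.13
= avg=5.13, min=3, max=7


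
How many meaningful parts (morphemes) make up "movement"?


Word: "movement"
Morphemes: move / -ment
Each morpheme carries meaning
= 2 morphemes


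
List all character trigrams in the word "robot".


Word: "robot" (length 5)
Number of trigrams = 5 - 3 + 1 = 3
  Position 0: "rob"
  Position 1: "obo"
  Position 2: "bot"
Trigrams = "rob", "obo", "bot"


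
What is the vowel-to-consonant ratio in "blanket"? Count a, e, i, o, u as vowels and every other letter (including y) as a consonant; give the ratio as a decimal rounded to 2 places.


Word: "blanket"
Vowels (a,e,i,o,u): 2
Consonants: 5
Ratio = 2/5
= 0.40


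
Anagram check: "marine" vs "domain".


Word 1: "marine" → sorted: aeimnr
Word 2: "domain" → sorted: adimno
Same letters? aeimnr != adimno
Anagram = No


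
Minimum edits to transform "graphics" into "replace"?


Word 1: "graphics" (length 8)
Word 2: "replace" (length 7)
One optimal edit sequence (insert/delete/substitute each cost 1):
  1. delete 'g'  (+1)
  2. keep 'r'
  3. substitute 'a' -> 'e'  (+1)
  4. keep 'p'
  5. substitute 'h' -> 'l'  (+1)
  6. substitute 'i' -> 'a'  (+1)
  7. keep 'c'
  8. substitute 's' -> 'e'  (+1)
Total edit operations: 5
Edit distance = 5


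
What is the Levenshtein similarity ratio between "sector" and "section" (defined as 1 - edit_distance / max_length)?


Word 1: "sector" (length 6)
Word 2: "section" (length 7)
One optimal edit sequence:
  1. keep 's'
  2. keep 'e'
  3. keep 'c'
  4. keep 't'
  5. insert 'i'  (+1)
  6. keep 'o'
  7. substitute 'r' -> 'n'  (+1)
Edit distance = 2
Max length = max(6, 7) = 7
Similarity = 1 - 2/7
= 0.7143


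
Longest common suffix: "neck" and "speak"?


Word 1: "neck"
Word 2: "speak"
Comparing from end:
  Pos -1: 'k' == 'k'
  Pos -2: 'c' != 'a' (stop)
LCS = "k" (length 1)


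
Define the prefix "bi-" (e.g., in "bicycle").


Prefix: bi-
Example: bicycle (bi- + cycle)
Meaning = two


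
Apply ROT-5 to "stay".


Word: "stay"
Shift: 5
Each letter → (letter + shift) mod 26:
  's' (18) + 5 = 23 → 'x'
  't' (19) + 5 = 24 → 'y'
  'a' (0) + 5 = 5 → 'f'
  'y' (24) + 5 = 3 → 'd'
Result = "xyfd"


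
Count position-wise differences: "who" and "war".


Comparing character by character (same length = 3):
  Pos 0: 'w' vs 'w' =
  Pos 1: 'h' vs 'a' !=
  Pos 2: 'o' vs 'r' !=
Hamming distance = 2


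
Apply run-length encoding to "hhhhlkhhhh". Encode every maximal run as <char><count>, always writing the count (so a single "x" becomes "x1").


String: "hhhhlkhhhh"
Scanning for consecutive runs:
  'h' x 4
  'l' x 1
  'k' x 1
  'h' x 4
RLE = "h4l1k1h4"


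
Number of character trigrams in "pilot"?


Word: "pilot" (length 5)
Number of 3-grams = length - 3 + 1 = 5 - 3 + 1
= 3


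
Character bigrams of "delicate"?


Word: "delicate" (length 8)
Number of bigrams = 8 - 2 + 1 = 7
  Position 0: "de"
  Position 1: "el"
  Position 2: "li"
  Position 3: "ic"
  Position 4: "ca"
  Position 5: "at"
  Position 6: "te"
Bigrams = "de", "el", "li", "ic", "ca", "at", "te"


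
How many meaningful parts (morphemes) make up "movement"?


Word: "movement"
Morphemes: move | -ment
Each morpheme carries meaning
= 2 morphemes


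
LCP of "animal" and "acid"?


Word 1: "animal"
Word 2: "acid"
Comparing from start:
  Pos 0: 'a' == 'a'
  Pos 1: 'n' != 'c' (stop)
LCP = "a" (length 1)


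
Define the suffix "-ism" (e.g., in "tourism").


Suffix: -ism
As in: tourism -> tour + -ism
Meaning = belief / practice


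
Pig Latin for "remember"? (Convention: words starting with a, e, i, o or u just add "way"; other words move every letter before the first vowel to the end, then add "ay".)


Word: "remember"
Starts with consonant(s) → move to end, add 'ay'
Consonant cluster: "r"
Pig Latin = "ememberray"


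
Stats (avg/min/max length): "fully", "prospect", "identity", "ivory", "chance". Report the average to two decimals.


Lengths: "fully"=5, "prospect"=8, "identity"=8, "ivory"=5, "chance"=6
Sum = 32, Count = 5
Average = 32/5 = 6.40
= avg=6.40, min=5, max=8


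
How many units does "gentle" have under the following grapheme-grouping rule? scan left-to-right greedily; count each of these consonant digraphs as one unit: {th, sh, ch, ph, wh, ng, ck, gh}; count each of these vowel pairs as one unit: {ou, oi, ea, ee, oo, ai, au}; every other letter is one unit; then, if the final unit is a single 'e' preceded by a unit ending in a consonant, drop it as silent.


Word: "gentle" (6 letters)
Left-to-right scan:
  [1] 'g' (letter)
  [2] 'e' (letter)
  [3] 'n' (letter)
  [4] 't' (letter)
  [5] 'l' (letter)
  [6] 'e' (letter)
Units from scan: 6
Final unit is 'e' after a consonant -> drop as silent (-1)
Sound units = 5 units


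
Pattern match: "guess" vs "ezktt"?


Pattern of "guess": [0, 1, 2, 3, 3]
Pattern of "ezktt": [0, 1, 2, 3, 3]
Patterns match
Same pattern = Yes


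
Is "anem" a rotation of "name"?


Word: "name", Candidate: "anem"
Method: check if candidate is substring of word+word
"namename" contains "anem"? No
Is rotation = No


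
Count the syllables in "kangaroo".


Word: "kangaroo"
Syllable breakdown: kan · ga · roo
Counting: 3 parts
= 3 syllables


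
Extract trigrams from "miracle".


Word: "miracle" (length 7)
Number of trigrams = 7 - 3 + 1 = 5
  Position 0: "mir"
  Position 1: "ira"
  Position 2: "rac"
  Position 3: "acl"
  Position 4: "cle"
Trigrams = "mir", "ira", "rac", "acl", "cle"


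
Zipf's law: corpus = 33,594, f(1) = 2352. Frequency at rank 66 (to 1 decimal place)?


Zipf's law: f(r) = f(1) / r
f(1) = 2352
f(66) = 2352 / 66
= 35.6 occurrences


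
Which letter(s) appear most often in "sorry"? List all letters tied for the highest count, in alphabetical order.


Word: "sorry"
Letter counts:
  'o': 1
  'r': 2
  's': 1
  'y': 1
Maximum count = 2
Most frequent = 'r' (2 times each)


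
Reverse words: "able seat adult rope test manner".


Original: "able seat adult rope test manner"
Words (1..n): able | seat | adult | rope | test | manner
Reversed (n..1): manner | test | rope | adult | seat | able
Result = "manner test rope adult seat able"


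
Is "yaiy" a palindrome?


Word: "yaiy"
Reversed: "yiay"
Forward == Backward? yaiy != yiay
Palindrome = No


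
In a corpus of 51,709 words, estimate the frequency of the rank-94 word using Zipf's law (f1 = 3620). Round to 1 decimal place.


Zipf's law: f(r) = f(1) / r
f(1) = 3620
f(94) = 3620 / 94
= 38.5 occurrences


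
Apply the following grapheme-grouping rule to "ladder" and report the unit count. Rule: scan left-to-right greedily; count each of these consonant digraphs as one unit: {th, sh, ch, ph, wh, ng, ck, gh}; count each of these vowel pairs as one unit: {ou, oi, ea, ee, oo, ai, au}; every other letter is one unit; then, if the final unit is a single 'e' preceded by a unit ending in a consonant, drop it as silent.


Word: "ladder" (6 letters)
Left-to-right scan:
  1. 'l' (letter)
  2. 'a' (letter)
  3. 'd' (letter)
  4. 'd' (letter)
  5. 'e' (letter)
  6. 'r' (letter)
Units from scan: 6
Sound units = 6 units


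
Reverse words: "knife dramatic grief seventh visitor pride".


Original: "knife dramatic grief seventh visitor pride"
Words (1..n): knife | dramatic | grief | seventh | visitor | pride
Reversed (n..1): pride | visitor | seventh | grief | dramatic | knife
Result = "pride visitor seventh grief dramatic knife"


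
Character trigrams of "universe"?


Word: "universe" (length 8)
Number of trigrams = 8 - 3 + 1 = 6
  Position 0: "uni"
  Position 1: "niv"
  Position 2: "ive"
  Position 3: "ver"
  Position 4: "ers"
  Position 5: "rse"
Trigrams = "uni", "niv", "ive", "ver", "ers", "rse"


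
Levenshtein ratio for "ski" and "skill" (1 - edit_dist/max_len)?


Word 1: "ski" (length 3)
Word 2: "skill" (length 5)
One optimal edit sequence:
  1. keep 's'
  2. keep 'k'
  3. keep 'i'
  4. insert 'l'  (+1)
  5. insert 'l'  (+1)
Edit distance = 2
Max length = max(3, 5) = 5
Similarity = 1 - 2/5
= 0.6000


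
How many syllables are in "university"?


Word: "university"
Syllable breakdown: u / ni / ver / si / ty
Counting: 5 parts
= 5 syllables


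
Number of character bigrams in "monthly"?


Word: "monthly" (length 7)
Number of 2-grams = length - 2 + 1 = 7 - 2 + 1
= 6


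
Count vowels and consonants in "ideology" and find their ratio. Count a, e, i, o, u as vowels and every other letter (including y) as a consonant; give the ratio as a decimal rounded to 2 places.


Word: "ideology"
Vowels (a,e,i,o,u): 4
Consonants: 4
Ratio = 4/4
= 1.00


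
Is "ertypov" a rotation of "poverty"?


Word: "poverty", Candidate: "ertypov"
Method: check if candidate is substring of word+word
"povertypoverty" contains "ertypov"? Yes
Is rotation = Yes


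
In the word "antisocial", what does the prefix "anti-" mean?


Prefix: anti-
Example: antisocial = anti- + social
Meaning = against


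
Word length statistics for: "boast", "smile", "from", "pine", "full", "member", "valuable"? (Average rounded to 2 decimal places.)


Lengths: "boast"=5, "smile"=5, "from"=4, "pine"=4, "full"=4, "member"=6, "valuable"=8
Sum = 36, Count = 7
Average = 36/7 = 5.14
= avg=5.14, min=4, max=8


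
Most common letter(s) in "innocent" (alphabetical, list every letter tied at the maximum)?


Word: "innocent"
Letter counts:
  'c': 1
  'e': 1
  'i': 1
  'n': 3
  'o': 1
  't': 1
Maximum count = 3
Most frequent = 'n' (3 times each)


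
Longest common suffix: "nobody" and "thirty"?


Word 1: "nobody"
Word 2: "thirty"
Comparing from end:
  Pos -1: 'y' == 'y'
  Pos -2: 'd' != 't' (stop)
LCS = "y" (length 1)


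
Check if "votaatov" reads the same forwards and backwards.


Word: "votaatov"
Reversed: "votaatov"
Forward == Backward? votaatov == votaatov
Palindrome = Yes


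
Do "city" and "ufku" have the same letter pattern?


Pattern of "city": [0, 1, 2, 3]
Pattern of "ufku": [0, 1, 2, 0]
Patterns do not match
Same pattern = No


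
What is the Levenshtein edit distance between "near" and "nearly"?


Word 1: "near" (length 4)
Word 2: "nearly" (length 6)
One optimal edit sequence (insert/delete/substitute each cost 1):
  1. keep 'n'
  2. keep 'e'
  3. keep 'a'
  4. keep 'r'
  5. insert 'l'  (+1)
  6. insert 'y'  (+1)
Total edit operations: 2
Edit distance = 2


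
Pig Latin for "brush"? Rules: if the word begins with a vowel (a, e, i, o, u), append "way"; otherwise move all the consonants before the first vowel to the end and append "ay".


Word: "brush"
Starts with consonant(s) → move to end, add 'ay'
Consonant cluster: "br"
Pig Latin = "ushbray"


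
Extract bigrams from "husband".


Word: "husband" (length 7)
Number of bigrams = 7 - 2 + 1 = 6
  Position 0: "hu"
  Position 1: "us"
  Position 2: "sb"
  Position 3: "ba"
  Position 4: "an"
  Position 5: "nd"
Bigrams = "hu", "us", "sb", "ba", "an", "nd"


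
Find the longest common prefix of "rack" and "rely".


Word 1: "rack"
Word 2: "rely"
Comparing from start:
  Pos 0: 'r' == 'r'
  Pos 1: 'a' != 'e' (stop)
LCP = "r" (length 1)


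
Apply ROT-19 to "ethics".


Word: "ethics"
Shift: 19
Each letter → (letter + shift) mod 26:
  'e' (4) + 19 = 23 → 'x'
  't' (19) + 19 = 12 → 'm'
  'h' (7) + 19 = 0 → 'a'
  'i' (8) + 19 = 1 → 'b'
  'c' (2) + 19 = 21 → 'v'
  's' (18) + 19 = 11 → 'l'
Result = "xmabvl"


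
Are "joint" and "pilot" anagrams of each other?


Word 1: "joint" → sorted: ijnot
Word 2: "pilot" → sorted: ilopt
Same letters? ijnot != ilopt
Anagram = No


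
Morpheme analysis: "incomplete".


Word: "incomplete"
Morphemes: in- + complete
Each morpheme carries meaning
= 2 morphemes


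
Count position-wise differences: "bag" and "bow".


Comparing character by character (same length = 3):
  Pos 0: 'b' vs 'b' =
  Pos 1: 'a' vs 'o' !=
  Pos 2: 'g' vs 'w' !=
Hamming distance = 2


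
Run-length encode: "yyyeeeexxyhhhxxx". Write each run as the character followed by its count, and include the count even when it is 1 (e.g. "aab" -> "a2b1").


String: "yyyeeeexxyhhhxxx"
Scanning for consecutive runs:
  'y' x 3
  'e' x 4
  'x' x 2
  'y' x 1
  'h' x 3
  'x' x 3
RLE = "y3e4x2y1h3x3"


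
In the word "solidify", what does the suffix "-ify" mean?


Suffix: -ify
Example: solidify (solid + -ify)
Meaning = to make


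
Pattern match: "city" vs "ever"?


Pattern of "city": [0, 1, 2, 3]
Pattern of "ever": [0, 1, 0, 2]
Patterns do not match
Same pattern = No


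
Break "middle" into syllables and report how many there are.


Word: "middle"
Syllable breakdown: mid | dle
Counting: 2 parts
= 2 syllables


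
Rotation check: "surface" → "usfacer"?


Word: "surface", Candidate: "usfacer"
Method: check if candidate is substring of word+word
"surfacesurface" contains "usfacer"? No
Is rotation = No


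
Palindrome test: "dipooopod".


Word: "dipooopod"
Reversed: "dopooopid"
Forward == Backward? dipooopod != dopooopid
Palindrome = No


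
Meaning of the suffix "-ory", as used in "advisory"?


Suffix: -ory
Example: advisory (advise + -ory, with a spelling change)
Meaning = relating to / place for


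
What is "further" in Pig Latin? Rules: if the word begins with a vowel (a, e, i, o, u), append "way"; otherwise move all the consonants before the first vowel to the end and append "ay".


Word: "further"
Starts with consonant(s) → move to end, add 'ay'
Consonant cluster: "f"
Pig Latin = "urtherfay"


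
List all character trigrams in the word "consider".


Word: "consider" (length 8)
Number of trigrams = 8 - 3 + 1 = 6
  Position 0: "con"
  Position 1: "ons"
  Position 2: "nsi"
  Position 3: "sid"
  Position 4: "ide"
  Position 5: "der"
Trigrams = "con", "ons", "nsi", "sid", "ide", "der"


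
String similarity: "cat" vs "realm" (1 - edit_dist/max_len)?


Word 1: "cat" (length 3)
Word 2: "realm" (length 5)
One optimal edit sequence:
  1. insert 'r'  (+1)
  2. substitute 'c' -> 'e'  (+1)
  3. keep 'a'
  4. insert 'l'  (+1)
  5. substitute 't' -> 'm'  (+1)
Edit distance = 4
Max length = max(3, 5) = 5
Similarity = 1 - 4/5
= 0.2000


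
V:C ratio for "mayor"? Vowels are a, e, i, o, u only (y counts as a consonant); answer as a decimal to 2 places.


Word: "mayor"
Vowels (a,e,i,o,u): 2
Consonants: 3
Ratio = 2/3
= 0.67


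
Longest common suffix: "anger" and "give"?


Word 1: "anger"
Word 2: "give"
Comparing from end:
  Pos -1: 'r' != 'e' (stop)
LCS = "" (length 0)


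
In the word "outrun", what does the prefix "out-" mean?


Prefix: out-
As in: outrun -> out- + run
Meaning = surpass


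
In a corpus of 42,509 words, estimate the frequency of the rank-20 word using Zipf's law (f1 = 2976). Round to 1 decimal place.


Zipf's law: f(r) = f(1) / r
f(1) = 2976
f(20) = 2976 / 20
= 148.8 occurrences


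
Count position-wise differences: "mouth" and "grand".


Comparing character by character (same length = 5):
  Pos 0: 'm' vs 'g' !=
  Pos 1: 'o' vs 'r' !=
  Pos 2: 'u' vs 'a' !=
  Pos 3: 't' vs 'n' !=
  Pos 4: 'h' vs 'd' !=
Hamming distance = 5


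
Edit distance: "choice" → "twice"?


Word 1: "choice" (length 6)
Word 2: "twice" (length 5)
One optimal edit sequence (insert/delete/substitute each cost 1):
  1. delete 'c'  (+1)
  2. substitute 'h' -> 't'  (+1)
  3. substitute 'o' -> 'w'  (+1)
  4. keep 'i'
  5. keep 'c'
  6. keep 'e'
Total edit operations: 3
Edit distance = 3


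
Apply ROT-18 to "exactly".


Word: "exactly"
Shift: 18
Each letter → (letter + shift) mod 26:
  'e' (4) + 18 = 22 → 'w'
  'x' (23) + 18 = 15 → 'p'
  'a' (0) + 18 = 18 → 's'
  'c' (2) + 18 = 20 → 'u'
  't' (19) + 18 = 11 → 'l'
  'l' (11) + 18 = 3 → 'd'
  'y' (24) + 18 = 16 → 'q'
Result = "wpsuldq"


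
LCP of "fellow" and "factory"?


Word 1: "fellow"
Word 2: "factory"
Comparing from start:
  Pos 0: 'f' == 'f'
  Pos 1: 'e' != 'a' (stop)
LCP = "f" (length 1)


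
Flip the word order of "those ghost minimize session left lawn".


Original: "those ghost minimize session left lawn"
Words (1..n): those | ghost | minimize | session | left | lawn
Reversed (n..1): lawn | left | session | minimize | ghost | those
Result = "lawn left session minimize ghost those"


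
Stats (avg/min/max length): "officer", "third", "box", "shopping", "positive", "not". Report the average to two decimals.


Lengths: "officer"=7, "third"=5, "box"=3, "shopping"=8, "positive"=8, "not"=3
Sum = 34, Count = 6
Average = 34/6 = 5.67
= avg=5.67, min=3, max=8


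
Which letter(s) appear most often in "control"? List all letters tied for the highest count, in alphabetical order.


Word: "control"
Letter counts:
  'c': 1
  'l': 1
  'n': 1
  'o': 2
  'r': 1
  't': 1
Maximum count = 2
Most frequent = 'o' (2 times each)


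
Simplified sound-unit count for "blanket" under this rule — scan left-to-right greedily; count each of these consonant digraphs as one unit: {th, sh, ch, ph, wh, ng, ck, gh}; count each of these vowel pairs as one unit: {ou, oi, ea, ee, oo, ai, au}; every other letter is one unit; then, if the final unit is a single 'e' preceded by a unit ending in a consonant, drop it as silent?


Word: "blanket" (7 letters)
Left-to-right scan:
  1. 'b' (letter)
  2. 'l' (letter)
  3. 'a' (letter)
  4. 'n' (letter)
  5. 'k' (letter)
  6. 'e' (letter)
  7. 't' (letter)
Units from scan: 7
Sound units = 7 units


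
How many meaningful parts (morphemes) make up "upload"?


Word: "upload"
Morphemes: up- / load
Each morpheme carries meaning
= 2 morphemes


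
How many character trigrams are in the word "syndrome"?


Word: "syndrome" (length 8)
Number of 3-grams = length - 3 + 1 = 8 - 3 + 1
= 6


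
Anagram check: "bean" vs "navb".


Word 1: "bean" → sorted: aben
Word 2: "navb" → sorted: abnv
Same letters? aben != abnv
Anagram = No


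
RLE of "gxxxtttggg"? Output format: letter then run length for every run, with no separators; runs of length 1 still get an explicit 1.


String: "gxxxtttggg"
Scanning for consecutive runs:
  'g' x 1
  'x' x 3
  't' x 3
  'g' x 3
RLE = "g1x3t3g3"


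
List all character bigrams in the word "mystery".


Word: "mystery" (length 7)
Number of bigrams = 7 - 2 + 1 = 6
  Position 0: "my"
  Position 1: "ys"
  Position 2: "st"
  Position 3: "te"
  Position 4: "er"
  Position 5: "ry"
Bigrams = "my", "ys", "st", "te", "er", "ry"


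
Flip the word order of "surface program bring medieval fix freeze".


Original: "surface program bring medieval fix freeze"
Words (1..n): surface | program | bring | medieval | fix | freeze
Reversed (n..1): freeze | fix | medieval | bring | program | surface
Result = "freeze fix medieval bring program surface"


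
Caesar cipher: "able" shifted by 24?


Word: "able"
Shift: 24
Each letter → (letter + shift) mod 26:
  'a' (0) + 24 = 24 → 'y'
  'b' (1) + 24 = 25 → 'z'
  'l' (11) + 24 = 9 → 'j'
  'e' (4) + 24 = 2 → 'c'
Result = "yzjc"
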